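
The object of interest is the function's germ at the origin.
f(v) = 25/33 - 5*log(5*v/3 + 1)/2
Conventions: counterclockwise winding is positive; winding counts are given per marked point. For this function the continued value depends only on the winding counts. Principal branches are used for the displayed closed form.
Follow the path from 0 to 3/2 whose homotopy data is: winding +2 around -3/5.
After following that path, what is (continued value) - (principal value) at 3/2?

The rational part is single-valued and drops out of the difference; each branch term changes only by its own monodromy.
(-5/2)*log(1 - v/(-3/5)): each positive loop around -3/5 adds 2*pi*i to the log, so winding +2 contributes (-5/2)*(2)*2*pi*i = -(10)*pi*i.
Summing the contributions at v = 3/2 gives -(10)*pi*i.

Continued minus principal equals -(10)*pi*i.


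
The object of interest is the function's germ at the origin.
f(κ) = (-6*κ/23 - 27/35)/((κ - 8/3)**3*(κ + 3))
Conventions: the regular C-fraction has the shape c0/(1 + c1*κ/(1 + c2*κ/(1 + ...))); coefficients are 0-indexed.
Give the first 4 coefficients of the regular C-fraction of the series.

Taylor coefficients (expand at 0): a_0 = 243/17920, a_1 = 50517/3297280, a_2 = 151587/13189120, a_3 = 758523/105512960.
c0 = a_0 = 243/17920. Peel one level at a time: if S = 1 + c*κ/S' with S'(0) = 1, then c is the κ-coefficient of S and S' = c*κ/(S - 1).
S_1 = c0/f = 1 + (-1871/1656)*κ + (1176307/2742336)*κ^2 + ...; c1 = -1871/1656.
S_2 = c1*κ/(S_1 - 1) = 1 + (1176307/3098376)*κ + (10478643/112020512)*κ^2 + ...; c2 = 1176307/3098376.
S_3 = c2*κ/(S_2 - 1) = 1 + (-2169079101/8803481588)*κ + ...; c3 = -2169079101/8803481588.

The regular C-fraction coefficients are [243/17920, -1871/1656, 1176307/3098376, -2169079101/8803481588].


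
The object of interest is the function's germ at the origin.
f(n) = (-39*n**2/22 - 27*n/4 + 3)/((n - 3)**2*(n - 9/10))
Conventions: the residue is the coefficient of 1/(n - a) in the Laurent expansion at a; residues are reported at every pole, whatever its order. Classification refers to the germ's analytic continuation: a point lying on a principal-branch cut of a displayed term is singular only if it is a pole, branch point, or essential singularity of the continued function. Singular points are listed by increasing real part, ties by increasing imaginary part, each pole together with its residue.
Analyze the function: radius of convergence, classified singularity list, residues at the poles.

Radius of convergence at 0: 9/10.
At 9/10: a pole of order 1; residue -1654/1617.
At 3: a pole of order 2; residue -2425/3234.

Denominator factor (n - 3)^2: pole of order 2 at 3, modulus 3.
Denominator factor (n - 9/10): pole of order 1 at 9/10, modulus 9/10.
The radius of convergence is the smallest modulus among the singular points: 9/10.
At the order-1 pole 9/10 set g(n) = (n - (9/10))*f(n) = (-39*n**2/22 - 27*n/4 + 3)/(n - 3)**2.
Simple pole: residue = g(a) at a = 9/10, which is -1654/1617.
At the order-2 pole 3 set g(n) = (n - (3))^2*f(n) = (-39*n**2/22 - 27*n/4 + 3)/(n - 9/10).
Order-2 pole: residue = g'(a); g'(3) = -2425/3234, so the residue is -2425/3234.
List the singular points by increasing real part (a conjugate pair: the negative imaginary part first).


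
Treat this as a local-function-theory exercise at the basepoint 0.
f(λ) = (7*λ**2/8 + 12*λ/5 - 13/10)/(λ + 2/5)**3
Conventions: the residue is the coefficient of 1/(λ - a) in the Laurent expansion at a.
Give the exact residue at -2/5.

The residue is 7/8.

At the order-3 pole -2/5 set g(λ) = (λ - (-2/5))^3*f(λ) = 7*λ**2/8 + 12*λ/5 - 13/10.
Order-3 pole: residue = g''(a)/2; g''(-2/5) = 7/4, so the residue is 7/8.


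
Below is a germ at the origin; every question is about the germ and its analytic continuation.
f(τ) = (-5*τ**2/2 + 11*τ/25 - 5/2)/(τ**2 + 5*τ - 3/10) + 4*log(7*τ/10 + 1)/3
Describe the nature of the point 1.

Denominator factors: τ**2 + 5*τ - 3/10 = 57/10 at τ = 1 — none vanishes.
Branch term log(1 - τ/(-10/7)): argument at 1 is 17/10, nonzero, so 1 is not its branch point (a point on a principal cut is still regular for the continued germ).
So the germ continues analytically to 1.

The point is a regular point.


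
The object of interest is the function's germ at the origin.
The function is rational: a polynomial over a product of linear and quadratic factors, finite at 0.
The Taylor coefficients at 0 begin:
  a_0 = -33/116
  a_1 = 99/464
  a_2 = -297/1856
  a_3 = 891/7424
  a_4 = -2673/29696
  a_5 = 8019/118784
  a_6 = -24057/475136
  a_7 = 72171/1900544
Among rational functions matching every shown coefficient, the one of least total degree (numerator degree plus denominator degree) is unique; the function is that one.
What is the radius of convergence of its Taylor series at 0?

No rational of total degree below 1 reproduces all 8 coefficients; solving the [0/1] Pade equations on them gives f(σ) = -11/(29*(σ + 4/3)), whose expansion matches every shown term.
Denominator factor (σ + 4/3): pole of order 1 at -4/3, modulus 4/3.
The radius of convergence is the smallest modulus among the singular points: 4/3.

The radius of convergence is 4/3.


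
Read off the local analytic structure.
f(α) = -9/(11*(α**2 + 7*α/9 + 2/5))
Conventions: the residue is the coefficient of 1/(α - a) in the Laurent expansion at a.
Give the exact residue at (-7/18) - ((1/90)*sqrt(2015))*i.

The factor α**2 + 7*α/9 + 2/5 splits as (α - a)(α - a') with a = (-7/18) - ((1/90)*sqrt(2015))*i, a' = (-7/18) + ((1/90)*sqrt(2015))*i. At the order-1 pole a set g(α) = (α - a)*f(α) = [-9/11] / (α - a').
Simple pole: residue = g(a) at a = (-7/18) - ((1/90)*sqrt(2015))*i, which is -((81/4433)*sqrt(2015))*i.

The residue is -((81/4433)*sqrt(2015))*i.


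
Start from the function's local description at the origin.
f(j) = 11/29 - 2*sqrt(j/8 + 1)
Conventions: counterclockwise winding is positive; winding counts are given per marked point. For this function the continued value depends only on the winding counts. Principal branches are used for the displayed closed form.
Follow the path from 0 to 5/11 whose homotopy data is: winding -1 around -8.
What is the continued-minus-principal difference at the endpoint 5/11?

The rational part is single-valued and drops out of the difference; each branch term changes only by its own monodromy.
(-2)*sqrt(1 - j/(-8)): winding -1 is odd, the square root flips sign, contributing -2*(-2)*sqrt(1 - (5/11)/(-8)) = -2*(-2)*sqrt(93/88) = (1/11)*sqrt(2046).
Summing the contributions at j = 5/11 gives (1/11)*sqrt(2046).

Continued minus principal equals (1/11)*sqrt(2046).


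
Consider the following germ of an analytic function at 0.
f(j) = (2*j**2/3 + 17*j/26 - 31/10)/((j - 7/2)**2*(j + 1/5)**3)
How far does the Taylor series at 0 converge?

Denominator factor (j + 1/5)^3: pole of order 3 at -1/5, modulus 1/5.
Denominator factor (j - 7/2)^2: pole of order 2 at 7/2, modulus 7/2.
The radius of convergence is the smallest modulus among the singular points: 1/5.

The radius of convergence is 1/5.


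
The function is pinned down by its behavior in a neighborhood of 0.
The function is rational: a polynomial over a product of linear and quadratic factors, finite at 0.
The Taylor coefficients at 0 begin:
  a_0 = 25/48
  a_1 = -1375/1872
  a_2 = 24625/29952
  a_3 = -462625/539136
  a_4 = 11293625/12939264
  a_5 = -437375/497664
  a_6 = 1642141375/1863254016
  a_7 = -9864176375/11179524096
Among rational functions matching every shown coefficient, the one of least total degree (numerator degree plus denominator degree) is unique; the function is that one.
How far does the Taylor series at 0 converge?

No rational of total degree below 4 reproduces all 8 coefficients; solving the [1/3] Pade equations on them gives f(ν) = (33*ν/26 + 3)/((ν + 1)*(ν + 12/5)**2), whose expansion matches every shown term.
Denominator factor (ν + 1): pole of order 1 at -1, modulus 1.
Denominator factor (ν + 12/5)^2: pole of order 2 at -12/5, modulus 12/5.
The radius of convergence is the smallest modulus among the singular points: 1.

The radius of convergence is 1.


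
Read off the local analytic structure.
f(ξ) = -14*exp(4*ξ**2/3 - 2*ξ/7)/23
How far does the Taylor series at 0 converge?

The factor exp(4*ξ**2/3 - 2*ξ/7) is entire and contributes no finite singular point.
The polynomial part has no poles.
No finite singular points: the Taylor series at 0 converges everywhere.

The radius of convergence is infinite.


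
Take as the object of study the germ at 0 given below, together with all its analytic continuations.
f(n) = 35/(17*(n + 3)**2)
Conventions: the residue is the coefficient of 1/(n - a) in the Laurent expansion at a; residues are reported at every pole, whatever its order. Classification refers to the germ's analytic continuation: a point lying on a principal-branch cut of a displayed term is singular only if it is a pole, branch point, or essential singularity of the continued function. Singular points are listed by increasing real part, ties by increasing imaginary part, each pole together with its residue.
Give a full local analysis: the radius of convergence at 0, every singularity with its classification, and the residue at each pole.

Radius of convergence at 0: 3.
At -3: a pole of order 2; residue 0.

Denominator factor (n + 3)^2: pole of order 2 at -3, modulus 3.
The radius of convergence is the smallest modulus among the singular points: 3.
At the order-2 pole -3 set g(n) = (n - (-3))^2*f(n) = 35/17.
Order-2 pole: residue = g'(a); g'(-3) = 0, so the residue is 0.


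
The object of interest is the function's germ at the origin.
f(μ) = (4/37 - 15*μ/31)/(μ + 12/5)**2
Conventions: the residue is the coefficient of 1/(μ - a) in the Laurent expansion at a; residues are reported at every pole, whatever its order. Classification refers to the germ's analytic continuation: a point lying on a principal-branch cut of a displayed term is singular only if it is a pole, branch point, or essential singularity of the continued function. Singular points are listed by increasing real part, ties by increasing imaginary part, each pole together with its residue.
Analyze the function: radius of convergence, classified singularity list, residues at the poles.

Radius of convergence at 0: 12/5.
At -12/5: a pole of order 2; residue -15/31.

Denominator factor (μ + 12/5)^2: pole of order 2 at -12/5, modulus 12/5.
The radius of convergence is the smallest modulus among the singular points: 12/5.
At the order-2 pole -12/5 set g(μ) = (μ - (-12/5))^2*f(μ) = 4/37 - 15*μ/31.
Order-2 pole: residue = g'(a); g'(-12/5) = -15/31, so the residue is -15/31.


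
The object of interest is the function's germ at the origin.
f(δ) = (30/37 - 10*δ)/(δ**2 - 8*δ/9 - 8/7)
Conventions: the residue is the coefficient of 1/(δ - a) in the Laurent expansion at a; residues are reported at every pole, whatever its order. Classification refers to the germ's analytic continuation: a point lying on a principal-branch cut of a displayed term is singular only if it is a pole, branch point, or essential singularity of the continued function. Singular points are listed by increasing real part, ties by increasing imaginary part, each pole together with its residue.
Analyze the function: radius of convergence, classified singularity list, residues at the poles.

Denominator factor (δ**2 - 8*δ/9 - 8/7): discriminant 3040/567, real irrational roots 4/9 + (2/63)*sqrt(1330) and 4/9 - (2/63)*sqrt(1330); poles of order 1, moduli 4/9 + (2/63)*sqrt(1330) and -4/9 + (2/63)*sqrt(1330).
The radius of convergence is the smallest modulus among the singular points: -4/9 + (2/63)*sqrt(1330).
The factor δ**2 - 8*δ/9 - 8/7 splits as (δ - a)(δ - a') with a = 4/9 - (2/63)*sqrt(1330), a' = 4/9 + (2/63)*sqrt(1330). At the order-1 pole a set g(δ) = (δ - a)*f(δ) = [30/37 - 10*δ] / (δ - a').
Simple pole: residue = g(a) at a = 4/9 - (2/63)*sqrt(1330), which is -5 + (121/2812)*sqrt(1330).
The factor δ**2 - 8*δ/9 - 8/7 splits as (δ - a)(δ - a') with a = 4/9 + (2/63)*sqrt(1330), a' = 4/9 - (2/63)*sqrt(1330). At the order-1 pole a set g(δ) = (δ - a)*f(δ) = [30/37 - 10*δ] / (δ - a').
Simple pole: residue = g(a) at a = 4/9 + (2/63)*sqrt(1330), which is -5 - (121/2812)*sqrt(1330).
List the singular points by increasing real part (a conjugate pair: the negative imaginary part first).

Radius of convergence at 0: -4/9 + (2/63)*sqrt(1330).
At 4/9 - (2/63)*sqrt(1330): a pole of order 1; residue -5 + (121/2812)*sqrt(1330).
At 4/9 + (2/63)*sqrt(1330): a pole of order 1; residue -5 - (121/2812)*sqrt(1330).


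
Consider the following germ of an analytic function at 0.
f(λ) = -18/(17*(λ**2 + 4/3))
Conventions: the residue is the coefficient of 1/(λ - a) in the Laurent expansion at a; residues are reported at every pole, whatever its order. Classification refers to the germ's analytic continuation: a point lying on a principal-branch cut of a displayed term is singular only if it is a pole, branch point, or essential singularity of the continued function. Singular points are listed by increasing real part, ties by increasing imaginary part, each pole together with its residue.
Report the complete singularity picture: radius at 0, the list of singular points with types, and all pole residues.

Denominator factor (λ**2 + 4/3): discriminant -16/3, complex-conjugate roots ((2/3)*sqrt(3))*i and -((2/3)*sqrt(3))*i; poles of order 1, moduli (2/3)*sqrt(3) and (2/3)*sqrt(3).
The radius of convergence is the smallest modulus among the singular points: (2/3)*sqrt(3).
The factor λ**2 + 4/3 splits as (λ - a)(λ - a') with a = -((2/3)*sqrt(3))*i, a' = ((2/3)*sqrt(3))*i. At the order-1 pole a set g(λ) = (λ - a)*f(λ) = [-18/17] / (λ - a').
Simple pole: residue = g(a) at a = -((2/3)*sqrt(3))*i, which is -((9/34)*sqrt(3))*i.
The factor λ**2 + 4/3 splits as (λ - a)(λ - a') with a = ((2/3)*sqrt(3))*i, a' = -((2/3)*sqrt(3))*i. At the order-1 pole a set g(λ) = (λ - a)*f(λ) = [-18/17] / (λ - a').
Simple pole: residue = g(a) at a = ((2/3)*sqrt(3))*i, which is ((9/34)*sqrt(3))*i.
List the singular points by increasing real part (a conjugate pair: the negative imaginary part first).

Radius of convergence at 0: (2/3)*sqrt(3).
At -((2/3)*sqrt(3))*i: a pole of order 1; residue -((9/34)*sqrt(3))*i.
At ((2/3)*sqrt(3))*i: a pole of order 1; residue ((9/34)*sqrt(3))*i.


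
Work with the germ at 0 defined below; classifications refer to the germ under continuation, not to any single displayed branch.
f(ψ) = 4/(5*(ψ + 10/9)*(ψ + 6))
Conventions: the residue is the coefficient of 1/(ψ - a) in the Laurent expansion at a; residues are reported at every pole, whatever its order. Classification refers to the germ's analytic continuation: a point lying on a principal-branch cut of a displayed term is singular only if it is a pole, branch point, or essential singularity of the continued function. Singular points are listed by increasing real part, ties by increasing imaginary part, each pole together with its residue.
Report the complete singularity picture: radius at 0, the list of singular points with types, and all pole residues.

Radius of convergence at 0: 10/9.
At -6: a pole of order 1; residue -9/55.
At -10/9: a pole of order 1; residue 9/55.

Denominator factor (ψ + 6): pole of order 1 at -6, modulus 6.
Denominator factor (ψ + 10/9): pole of order 1 at -10/9, modulus 10/9.
The radius of convergence is the smallest modulus among the singular points: 10/9.
At the order-1 pole -6 set g(ψ) = (ψ - (-6))*f(ψ) = 4/(5*(ψ + 10/9)).
Simple pole: residue = g(a) at a = -6, which is -9/55.
At the order-1 pole -10/9 set g(ψ) = (ψ - (-10/9))*f(ψ) = 4/(5*(ψ + 6)).
Simple pole: residue = g(a) at a = -10/9, which is 9/55.
List the singular points by increasing real part (a conjugate pair: the negative imaginary part first).


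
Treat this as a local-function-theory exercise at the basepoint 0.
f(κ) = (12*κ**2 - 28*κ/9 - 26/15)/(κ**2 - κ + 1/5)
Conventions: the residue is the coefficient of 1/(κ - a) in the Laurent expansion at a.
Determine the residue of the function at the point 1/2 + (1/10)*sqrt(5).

The factor κ**2 - κ + 1/5 splits as (κ - a)(κ - a') with a = 1/2 + (1/10)*sqrt(5), a' = 1/2 - (1/10)*sqrt(5). At the order-1 pole a set g(κ) = (κ - a)*f(κ) = [12*κ**2 - 28*κ/9 - 26/15] / (κ - a').
Simple pole: residue = g(a) at a = 1/2 + (1/10)*sqrt(5), which is 40/9 + (14/45)*sqrt(5).

The residue is 40/9 + (14/45)*sqrt(5).


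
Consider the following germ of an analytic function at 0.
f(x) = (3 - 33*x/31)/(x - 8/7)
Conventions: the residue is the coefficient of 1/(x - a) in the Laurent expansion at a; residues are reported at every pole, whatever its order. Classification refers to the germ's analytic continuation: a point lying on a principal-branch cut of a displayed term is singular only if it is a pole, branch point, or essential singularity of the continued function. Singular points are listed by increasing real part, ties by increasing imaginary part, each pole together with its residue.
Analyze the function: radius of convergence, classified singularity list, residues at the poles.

Radius of convergence at 0: 8/7.
At 8/7: a pole of order 1; residue 387/217.

Denominator factor (x - 8/7): pole of order 1 at 8/7, modulus 8/7.
The radius of convergence is the smallest modulus among the singular points: 8/7.
At the order-1 pole 8/7 set g(x) = (x - (8/7))*f(x) = 3 - 33*x/31.
Simple pole: residue = g(a) at a = 8/7, which is 387/217.


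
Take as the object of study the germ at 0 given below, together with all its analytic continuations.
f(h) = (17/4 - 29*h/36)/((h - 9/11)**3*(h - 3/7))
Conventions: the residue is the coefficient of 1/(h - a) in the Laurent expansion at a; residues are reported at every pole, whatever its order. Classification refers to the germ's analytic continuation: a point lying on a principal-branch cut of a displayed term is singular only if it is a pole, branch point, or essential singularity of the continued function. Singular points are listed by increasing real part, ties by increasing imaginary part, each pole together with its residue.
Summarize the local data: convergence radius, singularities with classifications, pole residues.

Radius of convergence at 0: 3/7.
At 3/7: a pole of order 1; residue -2673979/40500.
At 9/11: a pole of order 3; residue 2673979/40500.

Denominator factor (h - 9/11)^3: pole of order 3 at 9/11, modulus 9/11.
Denominator factor (h - 3/7): pole of order 1 at 3/7, modulus 3/7.
The radius of convergence is the smallest modulus among the singular points: 3/7.
At the order-1 pole 3/7 set g(h) = (h - (3/7))*f(h) = (17/4 - 29*h/36)/(h - 9/11)**3.
Simple pole: residue = g(a) at a = 3/7, which is -2673979/40500.
At the order-3 pole 9/11 set g(h) = (h - (9/11))^3*f(h) = (17/4 - 29*h/36)/(h - 3/7).
Order-3 pole: residue = g''(a)/2; g''(9/11) = 2673979/20250, so the residue is 2673979/40500.
List the singular points by increasing real part (a conjugate pair: the negative imaginary part first).


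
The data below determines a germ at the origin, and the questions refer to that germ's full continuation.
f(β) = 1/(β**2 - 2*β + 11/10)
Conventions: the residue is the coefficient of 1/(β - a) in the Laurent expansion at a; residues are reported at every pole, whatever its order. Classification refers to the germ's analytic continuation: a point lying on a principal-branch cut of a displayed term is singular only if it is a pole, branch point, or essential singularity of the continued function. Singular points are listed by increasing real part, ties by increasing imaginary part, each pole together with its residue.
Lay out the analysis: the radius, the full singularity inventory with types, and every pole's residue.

Denominator factor (β**2 - 2*β + 11/10): discriminant -2/5, complex-conjugate roots (1) + ((1/10)*sqrt(10))*i and (1) - ((1/10)*sqrt(10))*i; poles of order 1, moduli (1/10)*sqrt(110) and (1/10)*sqrt(110).
The radius of convergence is the smallest modulus among the singular points: (1/10)*sqrt(110).
The factor β**2 - 2*β + 11/10 splits as (β - a)(β - a') with a = (1) - ((1/10)*sqrt(10))*i, a' = (1) + ((1/10)*sqrt(10))*i. At the order-1 pole a set g(β) = (β - a)*f(β) = [1] / (β - a').
Simple pole: residue = g(a) at a = (1) - ((1/10)*sqrt(10))*i, which is ((1/2)*sqrt(10))*i.
The factor β**2 - 2*β + 11/10 splits as (β - a)(β - a') with a = (1) + ((1/10)*sqrt(10))*i, a' = (1) - ((1/10)*sqrt(10))*i. At the order-1 pole a set g(β) = (β - a)*f(β) = [1] / (β - a').
Simple pole: residue = g(a) at a = (1) + ((1/10)*sqrt(10))*i, which is -((1/2)*sqrt(10))*i.
List the singular points by increasing real part (a conjugate pair: the negative imaginary part first).

Radius of convergence at 0: (1/10)*sqrt(110).
At (1) - ((1/10)*sqrt(10))*i: a pole of order 1; residue ((1/2)*sqrt(10))*i.
At (1) + ((1/10)*sqrt(10))*i: a pole of order 1; residue -((1/2)*sqrt(10))*i.


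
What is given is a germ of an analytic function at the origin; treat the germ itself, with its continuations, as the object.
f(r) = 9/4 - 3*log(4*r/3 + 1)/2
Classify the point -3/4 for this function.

The point is a logarithmic branch point.

The term (-3/2)*log(1 - r/(-3/4)) has argument 1 - -3/4/(-3/4) = 0 at -3/4: a logarithmic (infinitely-sheeted) branch point; the remaining terms are analytic or single-valued there.


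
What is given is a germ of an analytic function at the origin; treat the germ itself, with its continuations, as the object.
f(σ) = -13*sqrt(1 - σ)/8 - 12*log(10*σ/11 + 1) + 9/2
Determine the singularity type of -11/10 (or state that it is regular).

The point is a logarithmic branch point.

The term (-12)*log(1 - σ/(-11/10)) has argument 1 - -11/10/(-11/10) = 0 at -11/10: a logarithmic (infinitely-sheeted) branch point; the remaining terms are analytic or single-valued there.


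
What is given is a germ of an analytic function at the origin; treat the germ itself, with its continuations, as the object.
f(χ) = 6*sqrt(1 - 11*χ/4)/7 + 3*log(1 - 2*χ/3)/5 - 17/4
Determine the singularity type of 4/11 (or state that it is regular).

The point is an algebraic (square-root) branch point.

The term (6/7)*sqrt(1 - χ/(4/11)) has argument 1 - 4/11/(4/11) = 0 at 4/11: a square-root (algebraic, two-sheeted) branch point; the remaining terms are analytic or single-valued there.


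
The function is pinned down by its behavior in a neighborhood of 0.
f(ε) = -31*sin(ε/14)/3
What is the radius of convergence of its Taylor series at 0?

The factor -sin(ε/14) is entire and contributes no finite singular point.
The polynomial part has no poles.
No finite singular points: the Taylor series at 0 converges everywhere.

The radius of convergence is infinite.


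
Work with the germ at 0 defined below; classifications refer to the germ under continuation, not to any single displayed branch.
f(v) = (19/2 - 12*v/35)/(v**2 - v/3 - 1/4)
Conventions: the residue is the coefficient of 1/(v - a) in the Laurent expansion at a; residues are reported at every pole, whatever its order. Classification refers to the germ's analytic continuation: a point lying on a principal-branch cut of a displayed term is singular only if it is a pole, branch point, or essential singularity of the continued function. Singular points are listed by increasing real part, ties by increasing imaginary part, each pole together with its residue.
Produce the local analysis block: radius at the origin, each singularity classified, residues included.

Denominator factor (v**2 - v/3 - 1/4): discriminant 10/9, real irrational roots 1/6 + (1/6)*sqrt(10) and 1/6 - (1/6)*sqrt(10); poles of order 1, moduli 1/6 + (1/6)*sqrt(10) and -1/6 + (1/6)*sqrt(10).
The radius of convergence is the smallest modulus among the singular points: -1/6 + (1/6)*sqrt(10).
The factor v**2 - v/3 - 1/4 splits as (v - a)(v - a') with a = 1/6 - (1/6)*sqrt(10), a' = 1/6 + (1/6)*sqrt(10). At the order-1 pole a set g(v) = (v - a)*f(v) = [19/2 - 12*v/35] / (v - a').
Simple pole: residue = g(a) at a = 1/6 - (1/6)*sqrt(10), which is -6/35 - (1983/700)*sqrt(10).
The factor v**2 - v/3 - 1/4 splits as (v - a)(v - a') with a = 1/6 + (1/6)*sqrt(10), a' = 1/6 - (1/6)*sqrt(10). At the order-1 pole a set g(v) = (v - a)*f(v) = [19/2 - 12*v/35] / (v - a').
Simple pole: residue = g(a) at a = 1/6 + (1/6)*sqrt(10), which is -6/35 + (1983/700)*sqrt(10).
List the singular points by increasing real part (a conjugate pair: the negative imaginary part first).

Radius of convergence at 0: -1/6 + (1/6)*sqrt(10).
At 1/6 - (1/6)*sqrt(10): a pole of order 1; residue -6/35 - (1983/700)*sqrt(10).
At 1/6 + (1/6)*sqrt(10): a pole of order 1; residue -6/35 + (1983/700)*sqrt(10).


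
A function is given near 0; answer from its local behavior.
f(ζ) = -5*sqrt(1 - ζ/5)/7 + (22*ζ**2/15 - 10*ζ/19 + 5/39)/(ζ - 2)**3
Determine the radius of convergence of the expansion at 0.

The radius of convergence is 2.

Denominator factor (ζ - 2)^3: pole of order 3 at 2, modulus 2.
Branch term (-5/7)*sqrt(1 - ζ/(5)): its argument vanishes at ζ = 5, a square-root branch point, modulus 5.
The radius of convergence is the smallest modulus among the singular points: 2.


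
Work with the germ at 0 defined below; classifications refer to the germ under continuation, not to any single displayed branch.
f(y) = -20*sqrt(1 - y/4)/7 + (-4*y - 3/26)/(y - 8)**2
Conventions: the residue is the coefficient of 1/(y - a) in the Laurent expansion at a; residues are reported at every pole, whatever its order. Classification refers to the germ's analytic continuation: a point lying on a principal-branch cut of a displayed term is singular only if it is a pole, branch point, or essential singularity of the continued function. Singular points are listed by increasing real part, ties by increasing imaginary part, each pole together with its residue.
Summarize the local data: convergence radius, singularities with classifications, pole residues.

Denominator factor (y - 8)^2: pole of order 2 at 8, modulus 8.
Branch term (-20/7)*sqrt(1 - y/(4)): its argument vanishes at y = 4, a square-root branch point, modulus 4.
The radius of convergence is the smallest modulus among the singular points: 4.
The branch term is analytic at 8 and contributes nothing to the residue; only the rational part matters.
At the order-2 pole 8 set g(y) = (y - (8))^2*(rational part) = -4*y - 3/26.
Order-2 pole: residue = g'(a); g'(8) = -4, so the residue is -4.
List the singular points by increasing real part (a conjugate pair: the negative imaginary part first).

Radius of convergence at 0: 4.
At 4: an algebraic (square-root) branch point.
At 8: a pole of order 2; residue -4.


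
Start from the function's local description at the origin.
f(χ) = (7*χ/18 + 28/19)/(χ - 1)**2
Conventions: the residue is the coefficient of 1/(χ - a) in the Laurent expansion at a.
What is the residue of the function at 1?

At the order-2 pole 1 set g(χ) = (χ - (1))^2*f(χ) = 7*χ/18 + 28/19.
Order-2 pole: residue = g'(a); g'(1) = 7/18, so the residue is 7/18.

The residue is 7/18.


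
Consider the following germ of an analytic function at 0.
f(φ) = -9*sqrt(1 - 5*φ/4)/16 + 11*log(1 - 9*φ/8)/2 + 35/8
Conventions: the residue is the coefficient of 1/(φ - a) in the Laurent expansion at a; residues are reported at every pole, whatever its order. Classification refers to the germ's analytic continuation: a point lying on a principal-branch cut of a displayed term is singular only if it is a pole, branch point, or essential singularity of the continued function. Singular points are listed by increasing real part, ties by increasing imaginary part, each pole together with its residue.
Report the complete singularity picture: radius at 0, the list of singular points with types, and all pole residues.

Radius of convergence at 0: 4/5.
At 4/5: an algebraic (square-root) branch point.
At 8/9: a logarithmic branch point.

Branch term (11/2)*log(1 - φ/(8/9)): its argument vanishes at φ = 8/9, a logarithmic branch point, modulus 8/9.
Branch term (-9/16)*sqrt(1 - φ/(4/5)): its argument vanishes at φ = 4/5, a square-root branch point, modulus 4/5.
The radius of convergence is the smallest modulus among the singular points: 4/5.
List the singular points by increasing real part (a conjugate pair: the negative imaginary part first).


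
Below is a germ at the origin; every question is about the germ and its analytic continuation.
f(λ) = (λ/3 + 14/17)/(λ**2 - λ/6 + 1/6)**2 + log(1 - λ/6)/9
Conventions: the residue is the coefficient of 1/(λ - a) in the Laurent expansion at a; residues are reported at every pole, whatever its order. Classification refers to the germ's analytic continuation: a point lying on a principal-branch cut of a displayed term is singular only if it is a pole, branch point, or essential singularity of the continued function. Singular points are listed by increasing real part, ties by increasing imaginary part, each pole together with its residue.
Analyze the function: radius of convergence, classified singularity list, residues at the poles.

Radius of convergence at 0: (1/6)*sqrt(6).
At (1/12) - ((1/12)*sqrt(23))*i: a pole of order 2; residue ((6252/8993)*sqrt(23))*i.
At (1/12) + ((1/12)*sqrt(23))*i: a pole of order 2; residue -((6252/8993)*sqrt(23))*i.
At 6: a logarithmic branch point.


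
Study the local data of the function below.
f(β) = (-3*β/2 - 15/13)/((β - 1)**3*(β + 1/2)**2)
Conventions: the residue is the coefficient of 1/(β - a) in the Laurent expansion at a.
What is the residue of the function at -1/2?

The residue is 80/117.

At the order-2 pole -1/2 set g(β) = (β - (-1/2))^2*f(β) = (-3*β/2 - 15/13)/(β - 1)**3.
Order-2 pole: residue = g'(a); g'(-1/2) = 80/117, so the residue is 80/117.


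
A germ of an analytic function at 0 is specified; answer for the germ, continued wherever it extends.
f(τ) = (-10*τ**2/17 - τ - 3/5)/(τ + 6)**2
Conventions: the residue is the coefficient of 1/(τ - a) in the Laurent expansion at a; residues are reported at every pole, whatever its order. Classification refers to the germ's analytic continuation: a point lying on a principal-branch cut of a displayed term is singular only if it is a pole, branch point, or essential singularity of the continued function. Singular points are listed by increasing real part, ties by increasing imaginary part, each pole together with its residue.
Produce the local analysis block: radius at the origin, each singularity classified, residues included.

Denominator factor (τ + 6)^2: pole of order 2 at -6, modulus 6.
The radius of convergence is the smallest modulus among the singular points: 6.
At the order-2 pole -6 set g(τ) = (τ - (-6))^2*f(τ) = -10*τ**2/17 - τ - 3/5.
Order-2 pole: residue = g'(a); g'(-6) = 103/17, so the residue is 103/17.

Radius of convergence at 0: 6.
At -6: a pole of order 2; residue 103/17.


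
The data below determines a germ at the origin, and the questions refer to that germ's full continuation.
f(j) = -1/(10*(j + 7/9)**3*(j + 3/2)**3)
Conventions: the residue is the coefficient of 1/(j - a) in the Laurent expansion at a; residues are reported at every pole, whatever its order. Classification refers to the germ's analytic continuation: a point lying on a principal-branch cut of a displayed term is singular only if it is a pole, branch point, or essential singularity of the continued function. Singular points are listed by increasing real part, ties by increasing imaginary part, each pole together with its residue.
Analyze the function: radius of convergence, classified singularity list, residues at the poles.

Denominator factor (j + 7/9)^3: pole of order 3 at -7/9, modulus 7/9.
Denominator factor (j + 3/2)^3: pole of order 3 at -3/2, modulus 3/2.
The radius of convergence is the smallest modulus among the singular points: 7/9.
At the order-3 pole -3/2 set g(j) = (j - (-3/2))^3*f(j) = -1/(10*(j + 7/9)**3).
Order-3 pole: residue = g''(a)/2; g''(-3/2) = 11337408/1856465, so the residue is 5668704/1856465.
At the order-3 pole -7/9 set g(j) = (j - (-7/9))^3*f(j) = -1/(10*(j + 3/2)**3).
Order-3 pole: residue = g''(a)/2; g''(-7/9) = -11337408/1856465, so the residue is -5668704/1856465.
List the singular points by increasing real part (a conjugate pair: the negative imaginary part first).

Radius of convergence at 0: 7/9.
At -3/2: a pole of order 3; residue 5668704/1856465.
At -7/9: a pole of order 3; residue -5668704/1856465.


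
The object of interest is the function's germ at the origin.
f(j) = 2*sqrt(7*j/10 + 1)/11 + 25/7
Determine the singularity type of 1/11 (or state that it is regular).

There is no denominator, hence no pole anywhere.
Branch term sqrt(1 - j/(-10/7)): argument at 1/11 is 117/110, nonzero, so 1/11 is not its branch point (a point on a principal cut is still regular for the continued germ).
So the germ continues analytically to 1/11.

The point is a regular point.


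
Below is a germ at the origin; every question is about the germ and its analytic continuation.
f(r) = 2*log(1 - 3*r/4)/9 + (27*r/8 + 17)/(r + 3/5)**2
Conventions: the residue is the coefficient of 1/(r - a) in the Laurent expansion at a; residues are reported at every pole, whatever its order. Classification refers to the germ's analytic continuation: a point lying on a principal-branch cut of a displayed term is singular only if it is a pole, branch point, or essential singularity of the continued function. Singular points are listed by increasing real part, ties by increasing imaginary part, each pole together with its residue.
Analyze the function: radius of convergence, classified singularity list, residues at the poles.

Radius of convergence at 0: 3/5.
At -3/5: a pole of order 2; residue 27/8.
At 4/3: a logarithmic branch point.

Denominator factor (r + 3/5)^2: pole of order 2 at -3/5, modulus 3/5.
Branch term (2/9)*log(1 - r/(4/3)): its argument vanishes at r = 4/3, a logarithmic branch point, modulus 4/3.
The radius of convergence is the smallest modulus among the singular points: 3/5.
The branch term is analytic at -3/5 and contributes nothing to the residue; only the rational part matters.
At the order-2 pole -3/5 set g(r) = (r - (-3/5))^2*(rational part) = 27*r/8 + 17.
Order-2 pole: residue = g'(a); g'(-3/5) = 27/8, so the residue is 27/8.
List the singular points by increasing real part (a conjugate pair: the negative imaginary part first).


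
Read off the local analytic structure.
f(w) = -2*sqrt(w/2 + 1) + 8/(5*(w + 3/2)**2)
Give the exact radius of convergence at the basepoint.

The radius of convergence is 3/2.

Denominator factor (w + 3/2)^2: pole of order 2 at -3/2, modulus 3/2.
Branch term (-2)*sqrt(1 - w/(-2)): its argument vanishes at w = -2, a square-root branch point, modulus 2.
The radius of convergence is the smallest modulus among the singular points: 3/2.


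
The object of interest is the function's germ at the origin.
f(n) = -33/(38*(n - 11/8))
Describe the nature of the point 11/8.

The denominator factor n - 11/8 vanishes at 11/8 and appears to the power 1; the numerator there equals -33/38, nonzero, and no other factor vanishes.
Hence a pole whose order is the multiplicity, 1.

The point is a pole of order 1.


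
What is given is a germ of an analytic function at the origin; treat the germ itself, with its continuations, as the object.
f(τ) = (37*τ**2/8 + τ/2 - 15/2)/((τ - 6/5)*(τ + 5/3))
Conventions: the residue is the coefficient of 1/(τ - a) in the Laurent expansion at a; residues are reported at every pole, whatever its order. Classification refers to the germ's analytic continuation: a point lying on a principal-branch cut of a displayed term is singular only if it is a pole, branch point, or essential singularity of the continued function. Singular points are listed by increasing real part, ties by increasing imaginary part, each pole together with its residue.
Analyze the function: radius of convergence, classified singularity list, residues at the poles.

Denominator factor (τ + 5/3): pole of order 1 at -5/3, modulus 5/3.
Denominator factor (τ - 6/5): pole of order 1 at 6/5, modulus 6/5.
The radius of convergence is the smallest modulus among the singular points: 6/5.
At the order-1 pole -5/3 set g(τ) = (τ - (-5/3))*f(τ) = (37*τ**2/8 + τ/2 - 15/2)/(τ - 6/5).
Simple pole: residue = g(a) at a = -5/3, which is -1625/1032.
At the order-1 pole 6/5 set g(τ) = (τ - (6/5))*f(τ) = (37*τ**2/8 + τ/2 - 15/2)/(τ + 5/3).
Simple pole: residue = g(a) at a = 6/5, which is -18/215.
List the singular points by increasing real part (a conjugate pair: the negative imaginary part first).

Radius of convergence at 0: 6/5.
At -5/3: a pole of order 1; residue -1625/1032.
At 6/5: a pole of order 1; residue -18/215.


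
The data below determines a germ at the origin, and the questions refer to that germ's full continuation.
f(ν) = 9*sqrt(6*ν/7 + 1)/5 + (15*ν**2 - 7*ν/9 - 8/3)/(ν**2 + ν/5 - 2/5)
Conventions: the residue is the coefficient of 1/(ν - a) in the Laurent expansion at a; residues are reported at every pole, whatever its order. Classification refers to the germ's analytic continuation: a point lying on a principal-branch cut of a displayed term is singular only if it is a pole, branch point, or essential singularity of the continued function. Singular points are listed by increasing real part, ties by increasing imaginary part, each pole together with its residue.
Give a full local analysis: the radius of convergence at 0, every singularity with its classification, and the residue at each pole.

Radius of convergence at 0: -1/10 + (1/10)*sqrt(41).
At -7/6: an algebraic (square-root) branch point.
At -1/10 - (1/10)*sqrt(41): a pole of order 1; residue -17/9 - (167/369)*sqrt(41).
At -1/10 + (1/10)*sqrt(41): a pole of order 1; residue -17/9 + (167/369)*sqrt(41).


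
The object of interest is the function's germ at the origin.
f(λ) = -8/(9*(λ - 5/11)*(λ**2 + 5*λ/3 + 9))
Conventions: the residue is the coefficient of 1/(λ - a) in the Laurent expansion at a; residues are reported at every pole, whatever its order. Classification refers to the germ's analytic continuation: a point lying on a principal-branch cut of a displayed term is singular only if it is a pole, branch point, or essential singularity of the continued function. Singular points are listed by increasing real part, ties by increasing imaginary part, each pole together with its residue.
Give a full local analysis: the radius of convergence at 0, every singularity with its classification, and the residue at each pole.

Radius of convergence at 0: 5/11.
At (-5/6) - ((1/6)*sqrt(299))*i: a pole of order 1; residue (484/10851) + ((3740/3244449)*sqrt(299))*i.
At (-5/6) + ((1/6)*sqrt(299))*i: a pole of order 1; residue (484/10851) - ((3740/3244449)*sqrt(299))*i.
At 5/11: a pole of order 1; residue -968/10851.


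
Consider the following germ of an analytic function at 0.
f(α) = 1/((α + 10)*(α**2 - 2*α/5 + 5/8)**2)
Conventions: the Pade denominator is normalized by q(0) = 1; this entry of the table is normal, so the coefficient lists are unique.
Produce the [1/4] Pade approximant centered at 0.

The Pade approximant has numerator coefficients [32/125, -16/575]; denominator coefficients [1, -741/575, 207567/57500, -148456/71875, 36492/14375].

Taylor coefficients needed (expand at 0): a_0 = 32/125, a_1 = 944/3125, a_2 = -41784/78125, a_3 = -2443252/1953125, a_4 = 2857978/9765625, a_5 = 3688161867/1220703125.
Write the denominator as Q(α) = 1 + q1*α + q2*α^2 + q3*α^3 + q4*α^4. Requiring Q*f - P = O(α^6) with deg P <= 1 kills the coefficients of α^2..α^5 in Q*f:
  α^2: a_2 + q1*a_1 + q2*a_0 = 0, i.e. -41784/78125 + (944/3125)*q1 + (32/125)*q2 = 0.
  α^3: a_3 + q1*a_2 + q2*a_1 + q3*a_0 = 0, i.e. -2443252/1953125 + (-41784/78125)*q1 + (944/3125)*q2 + (32/125)*q3 = 0.
  α^4: a_4 + q1*a_3 + q2*a_2 + q3*a_1 + q4*a_0 = 0, i.e. 2857978/9765625 + (-2443252/1953125)*q1 + (-41784/78125)*q2 + (944/3125)*q3 + (32/125)*q4 = 0.
  α^5: a_5 + q1*a_4 + q2*a_3 + q3*a_2 + q4*a_1 = 0, i.e. 3688161867/1220703125 + (2857978/9765625)*q1 + (-2443252/1953125)*q2 + (-41784/78125)*q3 + (944/3125)*q4 = 0.
Solving this linear system: q1 = -741/575, q2 = 207567/57500, q3 = -148456/71875, q4 = 36492/14375.
The numerator is Q*f truncated at degree 1: P0 = a_0 = 32/125; P1 = a_1 + q1*a_0 = -16/575.
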